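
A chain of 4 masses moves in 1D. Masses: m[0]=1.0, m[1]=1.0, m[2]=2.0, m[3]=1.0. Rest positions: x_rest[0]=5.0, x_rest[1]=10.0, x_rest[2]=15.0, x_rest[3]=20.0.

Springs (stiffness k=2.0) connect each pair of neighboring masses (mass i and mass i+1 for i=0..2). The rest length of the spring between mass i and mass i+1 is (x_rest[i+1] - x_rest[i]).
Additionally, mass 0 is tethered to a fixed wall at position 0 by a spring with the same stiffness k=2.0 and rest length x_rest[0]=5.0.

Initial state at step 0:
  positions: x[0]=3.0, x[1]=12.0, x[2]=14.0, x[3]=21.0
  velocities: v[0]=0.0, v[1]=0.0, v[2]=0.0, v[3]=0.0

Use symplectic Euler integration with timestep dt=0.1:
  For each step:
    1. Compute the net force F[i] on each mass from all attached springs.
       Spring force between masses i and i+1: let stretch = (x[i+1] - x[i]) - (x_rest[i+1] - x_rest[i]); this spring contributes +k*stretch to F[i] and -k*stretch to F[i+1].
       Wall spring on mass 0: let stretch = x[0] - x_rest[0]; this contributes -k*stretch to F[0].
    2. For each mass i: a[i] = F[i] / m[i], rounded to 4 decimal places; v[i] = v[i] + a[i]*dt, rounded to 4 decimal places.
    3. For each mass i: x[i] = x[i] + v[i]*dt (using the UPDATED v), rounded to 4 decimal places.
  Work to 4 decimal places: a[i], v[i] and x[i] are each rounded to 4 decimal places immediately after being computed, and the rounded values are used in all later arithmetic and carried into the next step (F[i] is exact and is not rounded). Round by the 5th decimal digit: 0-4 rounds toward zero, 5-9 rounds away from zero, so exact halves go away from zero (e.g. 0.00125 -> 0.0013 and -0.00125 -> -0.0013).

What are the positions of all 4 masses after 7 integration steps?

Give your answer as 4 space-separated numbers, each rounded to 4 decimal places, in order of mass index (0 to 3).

Answer: 5.4991 9.1005 15.0801 20.0883

Derivation:
Step 0: x=[3.0000 12.0000 14.0000 21.0000] v=[0.0000 0.0000 0.0000 0.0000]
Step 1: x=[3.1200 11.8600 14.0500 20.9600] v=[1.2000 -1.4000 0.5000 -0.4000]
Step 2: x=[3.3524 11.5890 14.1472 20.8818] v=[2.3240 -2.7100 0.9720 -0.7820]
Step 3: x=[3.6825 11.2044 14.2862 20.7689] v=[3.3008 -3.8457 1.3896 -1.1289]
Step 4: x=[4.0894 10.7310 14.4592 20.6264] v=[4.0687 -4.7337 1.7297 -1.4254]
Step 5: x=[4.5473 10.1994 14.6566 20.4605] v=[4.5791 -5.3164 1.9736 -1.6588]
Step 6: x=[5.0273 9.6439 14.8674 20.2785] v=[4.8001 -5.5554 2.1083 -1.8196]
Step 7: x=[5.4991 9.1005 15.0801 20.0883] v=[4.7180 -5.4340 2.1271 -1.9018]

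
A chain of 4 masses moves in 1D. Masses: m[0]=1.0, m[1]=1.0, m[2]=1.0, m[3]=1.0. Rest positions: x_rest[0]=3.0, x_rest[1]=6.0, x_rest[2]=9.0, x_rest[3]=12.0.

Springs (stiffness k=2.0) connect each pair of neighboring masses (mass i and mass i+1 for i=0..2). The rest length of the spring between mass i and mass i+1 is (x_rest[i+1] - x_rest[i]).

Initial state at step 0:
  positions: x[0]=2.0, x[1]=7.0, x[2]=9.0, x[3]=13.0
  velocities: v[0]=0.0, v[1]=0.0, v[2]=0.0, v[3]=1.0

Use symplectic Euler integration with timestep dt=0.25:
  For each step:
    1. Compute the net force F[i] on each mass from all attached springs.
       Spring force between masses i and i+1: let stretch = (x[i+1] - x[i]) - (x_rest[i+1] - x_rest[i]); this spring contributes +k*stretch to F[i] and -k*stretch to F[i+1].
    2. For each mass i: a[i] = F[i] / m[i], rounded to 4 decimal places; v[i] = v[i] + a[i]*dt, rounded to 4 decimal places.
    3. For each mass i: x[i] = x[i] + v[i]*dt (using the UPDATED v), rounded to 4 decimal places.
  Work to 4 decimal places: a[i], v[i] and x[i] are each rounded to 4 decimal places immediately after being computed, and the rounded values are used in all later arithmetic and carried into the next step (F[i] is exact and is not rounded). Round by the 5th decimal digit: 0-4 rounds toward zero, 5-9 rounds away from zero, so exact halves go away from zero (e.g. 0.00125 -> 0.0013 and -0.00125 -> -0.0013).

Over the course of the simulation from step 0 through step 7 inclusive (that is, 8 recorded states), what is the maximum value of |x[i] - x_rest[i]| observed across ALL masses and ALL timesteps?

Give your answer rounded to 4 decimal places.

Step 0: x=[2.0000 7.0000 9.0000 13.0000] v=[0.0000 0.0000 0.0000 1.0000]
Step 1: x=[2.2500 6.6250 9.2500 13.1250] v=[1.0000 -1.5000 1.0000 0.5000]
Step 2: x=[2.6719 6.0313 9.6563 13.1406] v=[1.6875 -2.3750 1.6250 0.0625]
Step 3: x=[3.1387 5.4708 10.0450 13.0957] v=[1.8672 -2.2422 1.5547 -0.1797]
Step 4: x=[3.5220 5.1905 10.2433 13.0444] v=[1.5333 -1.1212 0.7930 -0.2051]
Step 5: x=[3.7389 5.3333 10.1601 13.0180] v=[0.8676 0.5710 -0.3329 -0.1057]
Step 6: x=[3.7801 5.8801 9.8308 13.0093] v=[0.1648 2.1872 -1.3174 -0.0347]
Step 7: x=[3.7088 6.6583 9.4049 12.9783] v=[-0.2852 3.1126 -1.7035 -0.1240]
Max displacement = 1.2433

Answer: 1.2433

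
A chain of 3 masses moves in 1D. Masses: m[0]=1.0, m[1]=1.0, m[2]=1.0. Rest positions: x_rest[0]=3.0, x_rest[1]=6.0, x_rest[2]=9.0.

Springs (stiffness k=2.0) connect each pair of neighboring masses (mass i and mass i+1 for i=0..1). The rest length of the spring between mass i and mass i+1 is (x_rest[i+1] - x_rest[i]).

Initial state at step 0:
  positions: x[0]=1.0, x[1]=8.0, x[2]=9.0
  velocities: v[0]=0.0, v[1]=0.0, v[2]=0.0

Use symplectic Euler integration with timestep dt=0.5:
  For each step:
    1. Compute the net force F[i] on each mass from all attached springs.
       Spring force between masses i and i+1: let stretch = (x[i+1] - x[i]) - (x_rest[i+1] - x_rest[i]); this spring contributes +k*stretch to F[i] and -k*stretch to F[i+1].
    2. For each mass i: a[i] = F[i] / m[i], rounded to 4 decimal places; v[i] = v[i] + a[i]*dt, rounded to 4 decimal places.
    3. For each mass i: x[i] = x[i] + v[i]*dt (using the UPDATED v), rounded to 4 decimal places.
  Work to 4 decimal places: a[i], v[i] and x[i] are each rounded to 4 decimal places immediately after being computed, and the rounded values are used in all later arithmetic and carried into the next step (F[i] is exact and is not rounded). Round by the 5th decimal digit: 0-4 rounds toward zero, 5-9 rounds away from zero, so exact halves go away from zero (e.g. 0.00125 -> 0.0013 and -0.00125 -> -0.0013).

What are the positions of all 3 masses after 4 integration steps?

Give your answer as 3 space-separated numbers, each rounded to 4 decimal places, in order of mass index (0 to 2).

Answer: 2.8750 8.3750 6.7500

Derivation:
Step 0: x=[1.0000 8.0000 9.0000] v=[0.0000 0.0000 0.0000]
Step 1: x=[3.0000 5.0000 10.0000] v=[4.0000 -6.0000 2.0000]
Step 2: x=[4.5000 3.5000 10.0000] v=[3.0000 -3.0000 0.0000]
Step 3: x=[4.0000 5.7500 8.2500] v=[-1.0000 4.5000 -3.5000]
Step 4: x=[2.8750 8.3750 6.7500] v=[-2.2500 5.2500 -3.0000]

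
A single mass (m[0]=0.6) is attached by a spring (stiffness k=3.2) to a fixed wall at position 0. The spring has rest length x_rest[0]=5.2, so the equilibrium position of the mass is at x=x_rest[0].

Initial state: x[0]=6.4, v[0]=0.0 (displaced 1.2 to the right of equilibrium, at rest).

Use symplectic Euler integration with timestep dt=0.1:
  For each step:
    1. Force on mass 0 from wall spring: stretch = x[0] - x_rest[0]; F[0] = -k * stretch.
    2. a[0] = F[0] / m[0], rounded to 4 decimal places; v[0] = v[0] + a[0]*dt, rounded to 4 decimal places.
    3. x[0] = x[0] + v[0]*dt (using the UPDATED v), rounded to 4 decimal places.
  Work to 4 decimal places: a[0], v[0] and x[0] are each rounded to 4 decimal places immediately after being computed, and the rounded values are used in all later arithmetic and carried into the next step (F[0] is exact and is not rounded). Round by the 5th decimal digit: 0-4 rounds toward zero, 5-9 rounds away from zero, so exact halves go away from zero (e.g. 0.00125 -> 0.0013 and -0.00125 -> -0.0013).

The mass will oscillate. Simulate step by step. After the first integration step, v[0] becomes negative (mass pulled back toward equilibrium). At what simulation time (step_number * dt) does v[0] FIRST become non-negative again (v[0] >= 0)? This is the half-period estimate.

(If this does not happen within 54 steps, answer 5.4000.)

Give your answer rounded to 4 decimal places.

Answer: 1.4000

Derivation:
Step 0: x=[6.4000] v=[0.0000]
Step 1: x=[6.3360] v=[-0.6400]
Step 2: x=[6.2114] v=[-1.2459]
Step 3: x=[6.0329] v=[-1.7853]
Step 4: x=[5.8100] v=[-2.2295]
Step 5: x=[5.5545] v=[-2.5548]
Step 6: x=[5.2801] v=[-2.7439]
Step 7: x=[5.0014] v=[-2.7866]
Step 8: x=[4.7333] v=[-2.6807]
Step 9: x=[4.4901] v=[-2.4318]
Step 10: x=[4.2848] v=[-2.0532]
Step 11: x=[4.1283] v=[-1.5651]
Step 12: x=[4.0290] v=[-0.9935]
Step 13: x=[3.9921] v=[-0.3690]
Step 14: x=[4.0196] v=[0.2752]
First v>=0 after going negative at step 14, time=1.4000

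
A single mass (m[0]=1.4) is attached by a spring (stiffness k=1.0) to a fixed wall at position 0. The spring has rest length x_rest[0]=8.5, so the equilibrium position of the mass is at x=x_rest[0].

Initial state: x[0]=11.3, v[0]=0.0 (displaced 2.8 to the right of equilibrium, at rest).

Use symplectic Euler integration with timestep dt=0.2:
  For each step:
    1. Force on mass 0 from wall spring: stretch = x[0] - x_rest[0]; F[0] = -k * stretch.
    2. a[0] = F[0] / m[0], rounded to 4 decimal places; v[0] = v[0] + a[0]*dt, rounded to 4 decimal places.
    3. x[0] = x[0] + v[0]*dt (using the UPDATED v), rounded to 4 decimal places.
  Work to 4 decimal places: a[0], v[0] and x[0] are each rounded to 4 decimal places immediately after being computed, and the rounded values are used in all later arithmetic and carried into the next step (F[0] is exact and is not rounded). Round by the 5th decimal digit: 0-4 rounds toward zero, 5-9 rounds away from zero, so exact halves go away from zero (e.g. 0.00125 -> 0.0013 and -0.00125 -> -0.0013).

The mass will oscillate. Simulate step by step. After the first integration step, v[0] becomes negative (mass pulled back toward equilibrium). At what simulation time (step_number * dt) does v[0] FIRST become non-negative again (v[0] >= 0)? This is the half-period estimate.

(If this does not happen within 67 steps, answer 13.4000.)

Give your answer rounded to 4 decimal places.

Step 0: x=[11.3000] v=[0.0000]
Step 1: x=[11.2200] v=[-0.4000]
Step 2: x=[11.0623] v=[-0.7886]
Step 3: x=[10.8314] v=[-1.1546]
Step 4: x=[10.5339] v=[-1.4877]
Step 5: x=[10.1782] v=[-1.7783]
Step 6: x=[9.7746] v=[-2.0180]
Step 7: x=[9.3346] v=[-2.2001]
Step 8: x=[8.8707] v=[-2.3193]
Step 9: x=[8.3962] v=[-2.3723]
Step 10: x=[7.9247] v=[-2.3575]
Step 11: x=[7.4696] v=[-2.2753]
Step 12: x=[7.0440] v=[-2.1281]
Step 13: x=[6.6600] v=[-1.9201]
Step 14: x=[6.3286] v=[-1.6572]
Step 15: x=[6.0592] v=[-1.3470]
Step 16: x=[5.8595] v=[-0.9983]
Step 17: x=[5.7353] v=[-0.6211]
Step 18: x=[5.6901] v=[-0.2261]
Step 19: x=[5.7252] v=[0.1753]
First v>=0 after going negative at step 19, time=3.8000

Answer: 3.8000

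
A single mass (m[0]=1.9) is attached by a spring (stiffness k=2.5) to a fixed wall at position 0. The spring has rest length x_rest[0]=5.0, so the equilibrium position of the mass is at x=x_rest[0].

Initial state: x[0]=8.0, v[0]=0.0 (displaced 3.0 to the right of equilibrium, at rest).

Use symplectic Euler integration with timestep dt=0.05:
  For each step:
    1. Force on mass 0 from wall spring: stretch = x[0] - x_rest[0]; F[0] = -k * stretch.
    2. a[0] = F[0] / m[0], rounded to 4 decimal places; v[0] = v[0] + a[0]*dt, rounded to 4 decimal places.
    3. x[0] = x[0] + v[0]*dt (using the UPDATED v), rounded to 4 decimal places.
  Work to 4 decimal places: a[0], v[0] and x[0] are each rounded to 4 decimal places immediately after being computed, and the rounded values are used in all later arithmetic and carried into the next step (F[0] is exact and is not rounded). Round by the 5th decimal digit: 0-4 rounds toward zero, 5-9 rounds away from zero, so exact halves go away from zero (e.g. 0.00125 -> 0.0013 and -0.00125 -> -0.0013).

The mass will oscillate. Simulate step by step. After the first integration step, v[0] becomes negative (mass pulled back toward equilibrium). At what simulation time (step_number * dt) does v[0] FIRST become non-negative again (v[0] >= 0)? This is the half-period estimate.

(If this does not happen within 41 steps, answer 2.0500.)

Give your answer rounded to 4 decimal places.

Answer: 2.0500

Derivation:
Step 0: x=[8.0000] v=[0.0000]
Step 1: x=[7.9901] v=[-0.1974]
Step 2: x=[7.9704] v=[-0.3941]
Step 3: x=[7.9409] v=[-0.5895]
Step 4: x=[7.9018] v=[-0.7830]
Step 5: x=[7.8531] v=[-0.9739]
Step 6: x=[7.7950] v=[-1.1616]
Step 7: x=[7.7277] v=[-1.3455]
Step 8: x=[7.6515] v=[-1.5250]
Step 9: x=[7.5665] v=[-1.6994]
Step 10: x=[7.4731] v=[-1.8683]
Step 11: x=[7.3716] v=[-2.0310]
Step 12: x=[7.2623] v=[-2.1870]
Step 13: x=[7.1455] v=[-2.3358]
Step 14: x=[7.0217] v=[-2.4770]
Step 15: x=[6.8912] v=[-2.6100]
Step 16: x=[6.7545] v=[-2.7344]
Step 17: x=[6.6120] v=[-2.8498]
Step 18: x=[6.4642] v=[-2.9559]
Step 19: x=[6.3116] v=[-3.0522]
Step 20: x=[6.1547] v=[-3.1385]
Step 21: x=[5.9940] v=[-3.2145]
Step 22: x=[5.8300] v=[-3.2799]
Step 23: x=[5.6633] v=[-3.3345]
Step 24: x=[5.4944] v=[-3.3781]
Step 25: x=[5.3239] v=[-3.4106]
Step 26: x=[5.1523] v=[-3.4319]
Step 27: x=[4.9802] v=[-3.4419]
Step 28: x=[4.8082] v=[-3.4406]
Step 29: x=[4.6368] v=[-3.4280]
Step 30: x=[4.4666] v=[-3.4041]
Step 31: x=[4.2982] v=[-3.3690]
Step 32: x=[4.1321] v=[-3.3228]
Step 33: x=[3.9688] v=[-3.2657]
Step 34: x=[3.8089] v=[-3.1979]
Step 35: x=[3.6529] v=[-3.1195]
Step 36: x=[3.5014] v=[-3.0309]
Step 37: x=[3.3548] v=[-2.9323]
Step 38: x=[3.2136] v=[-2.8241]
Step 39: x=[3.0783] v=[-2.7066]
Step 40: x=[2.9493] v=[-2.5802]
Step 41: x=[2.8270] v=[-2.4453]
v[0] did not become non-negative within 41 steps; using fallback time=2.0500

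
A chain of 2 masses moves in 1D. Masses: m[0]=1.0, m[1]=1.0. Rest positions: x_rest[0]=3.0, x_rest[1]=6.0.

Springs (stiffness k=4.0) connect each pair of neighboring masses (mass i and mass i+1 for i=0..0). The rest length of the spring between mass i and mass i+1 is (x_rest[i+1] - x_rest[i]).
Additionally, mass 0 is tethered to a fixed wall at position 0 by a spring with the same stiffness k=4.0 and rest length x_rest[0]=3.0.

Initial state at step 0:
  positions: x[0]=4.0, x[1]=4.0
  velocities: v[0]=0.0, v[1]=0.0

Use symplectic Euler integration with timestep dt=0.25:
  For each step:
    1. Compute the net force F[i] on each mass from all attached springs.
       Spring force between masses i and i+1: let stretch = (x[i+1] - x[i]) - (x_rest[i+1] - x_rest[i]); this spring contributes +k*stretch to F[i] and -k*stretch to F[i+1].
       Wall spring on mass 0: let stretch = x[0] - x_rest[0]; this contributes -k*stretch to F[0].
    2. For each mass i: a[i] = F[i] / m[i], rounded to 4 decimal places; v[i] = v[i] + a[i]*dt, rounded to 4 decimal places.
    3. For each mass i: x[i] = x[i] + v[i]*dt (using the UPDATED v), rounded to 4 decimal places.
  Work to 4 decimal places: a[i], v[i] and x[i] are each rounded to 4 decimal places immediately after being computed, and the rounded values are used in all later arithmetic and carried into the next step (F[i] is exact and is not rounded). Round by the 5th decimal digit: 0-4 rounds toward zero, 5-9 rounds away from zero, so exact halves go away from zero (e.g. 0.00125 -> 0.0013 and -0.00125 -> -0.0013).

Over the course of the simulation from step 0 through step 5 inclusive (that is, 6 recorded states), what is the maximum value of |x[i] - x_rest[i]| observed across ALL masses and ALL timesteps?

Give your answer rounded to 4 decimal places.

Answer: 2.0156

Derivation:
Step 0: x=[4.0000 4.0000] v=[0.0000 0.0000]
Step 1: x=[3.0000 4.7500] v=[-4.0000 3.0000]
Step 2: x=[1.6875 5.8125] v=[-5.2500 4.2500]
Step 3: x=[0.9844 6.5938] v=[-2.8125 3.1250]
Step 4: x=[1.4375 6.7227] v=[1.8125 0.5156]
Step 5: x=[2.8526 6.2803] v=[5.6602 -1.7696]
Max displacement = 2.0156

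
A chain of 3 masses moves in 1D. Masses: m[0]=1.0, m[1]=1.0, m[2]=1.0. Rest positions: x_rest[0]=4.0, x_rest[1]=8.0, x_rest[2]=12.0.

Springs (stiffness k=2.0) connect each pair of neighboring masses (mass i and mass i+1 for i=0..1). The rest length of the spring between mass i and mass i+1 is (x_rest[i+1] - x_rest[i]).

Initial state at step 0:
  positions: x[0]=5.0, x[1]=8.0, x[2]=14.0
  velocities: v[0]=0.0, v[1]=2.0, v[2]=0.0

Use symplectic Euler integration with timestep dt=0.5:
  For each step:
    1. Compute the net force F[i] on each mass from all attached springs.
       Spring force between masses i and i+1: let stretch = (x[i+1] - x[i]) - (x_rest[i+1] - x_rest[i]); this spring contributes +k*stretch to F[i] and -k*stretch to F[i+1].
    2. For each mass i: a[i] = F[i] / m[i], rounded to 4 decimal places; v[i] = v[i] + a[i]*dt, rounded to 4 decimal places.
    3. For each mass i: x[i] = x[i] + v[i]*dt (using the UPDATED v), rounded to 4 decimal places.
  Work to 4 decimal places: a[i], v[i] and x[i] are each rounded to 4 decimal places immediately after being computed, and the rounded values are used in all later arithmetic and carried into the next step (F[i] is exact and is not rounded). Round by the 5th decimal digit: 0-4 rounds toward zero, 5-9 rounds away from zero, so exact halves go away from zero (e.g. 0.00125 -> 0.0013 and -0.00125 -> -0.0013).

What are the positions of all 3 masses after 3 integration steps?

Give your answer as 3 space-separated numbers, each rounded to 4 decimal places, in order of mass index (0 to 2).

Step 0: x=[5.0000 8.0000 14.0000] v=[0.0000 2.0000 0.0000]
Step 1: x=[4.5000 10.5000 13.0000] v=[-1.0000 5.0000 -2.0000]
Step 2: x=[5.0000 11.2500 12.7500] v=[1.0000 1.5000 -0.5000]
Step 3: x=[6.6250 9.6250 13.7500] v=[3.2500 -3.2500 2.0000]

Answer: 6.6250 9.6250 13.7500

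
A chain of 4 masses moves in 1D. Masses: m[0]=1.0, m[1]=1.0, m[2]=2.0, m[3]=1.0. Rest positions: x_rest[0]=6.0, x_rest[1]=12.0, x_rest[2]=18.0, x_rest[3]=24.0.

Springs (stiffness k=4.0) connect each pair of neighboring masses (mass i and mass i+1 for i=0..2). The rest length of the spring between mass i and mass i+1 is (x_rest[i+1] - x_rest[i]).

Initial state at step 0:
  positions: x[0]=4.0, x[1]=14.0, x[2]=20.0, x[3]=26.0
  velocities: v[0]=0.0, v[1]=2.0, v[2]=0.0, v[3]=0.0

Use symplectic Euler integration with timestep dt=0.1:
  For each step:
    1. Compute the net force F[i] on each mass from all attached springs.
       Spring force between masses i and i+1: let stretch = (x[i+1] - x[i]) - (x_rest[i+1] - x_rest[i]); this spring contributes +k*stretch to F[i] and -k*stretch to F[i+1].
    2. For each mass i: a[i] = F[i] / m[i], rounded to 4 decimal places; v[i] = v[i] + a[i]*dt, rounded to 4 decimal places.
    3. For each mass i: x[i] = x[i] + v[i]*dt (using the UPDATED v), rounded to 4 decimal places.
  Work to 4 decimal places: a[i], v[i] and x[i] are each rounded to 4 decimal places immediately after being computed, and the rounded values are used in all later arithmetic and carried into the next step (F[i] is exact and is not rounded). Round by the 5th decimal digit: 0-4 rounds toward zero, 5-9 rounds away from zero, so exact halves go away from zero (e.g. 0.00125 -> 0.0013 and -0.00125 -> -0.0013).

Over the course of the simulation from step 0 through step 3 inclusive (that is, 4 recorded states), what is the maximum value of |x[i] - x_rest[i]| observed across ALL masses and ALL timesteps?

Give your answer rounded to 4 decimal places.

Step 0: x=[4.0000 14.0000 20.0000 26.0000] v=[0.0000 2.0000 0.0000 0.0000]
Step 1: x=[4.1600 14.0400 20.0000 26.0000] v=[1.6000 0.4000 0.0000 0.0000]
Step 2: x=[4.4752 13.9232 20.0008 26.0000] v=[3.1520 -1.1680 0.0080 0.0000]
Step 3: x=[4.9283 13.6716 20.0000 26.0000] v=[4.5312 -2.5162 -0.0077 0.0003]
Max displacement = 2.0400

Answer: 2.0400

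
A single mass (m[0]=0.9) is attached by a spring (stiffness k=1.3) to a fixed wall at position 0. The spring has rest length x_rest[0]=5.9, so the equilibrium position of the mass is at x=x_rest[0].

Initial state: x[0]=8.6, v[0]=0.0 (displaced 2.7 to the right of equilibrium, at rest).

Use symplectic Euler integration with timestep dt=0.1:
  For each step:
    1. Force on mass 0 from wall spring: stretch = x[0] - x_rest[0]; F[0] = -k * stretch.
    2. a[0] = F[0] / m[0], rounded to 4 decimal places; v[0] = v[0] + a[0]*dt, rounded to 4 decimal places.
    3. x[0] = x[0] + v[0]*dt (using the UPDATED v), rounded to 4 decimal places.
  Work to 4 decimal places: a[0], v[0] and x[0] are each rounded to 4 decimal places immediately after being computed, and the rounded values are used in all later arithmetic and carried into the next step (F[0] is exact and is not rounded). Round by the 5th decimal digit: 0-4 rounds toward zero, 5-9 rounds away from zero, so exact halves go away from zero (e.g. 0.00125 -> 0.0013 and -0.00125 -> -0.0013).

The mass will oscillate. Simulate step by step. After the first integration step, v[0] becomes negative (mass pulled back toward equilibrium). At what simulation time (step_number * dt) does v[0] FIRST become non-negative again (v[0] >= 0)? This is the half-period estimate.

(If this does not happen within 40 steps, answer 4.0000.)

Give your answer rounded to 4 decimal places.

Step 0: x=[8.6000] v=[0.0000]
Step 1: x=[8.5610] v=[-0.3900]
Step 2: x=[8.4836] v=[-0.7744]
Step 3: x=[8.3688] v=[-1.1476]
Step 4: x=[8.2184] v=[-1.5042]
Step 5: x=[8.0345] v=[-1.8391]
Step 6: x=[7.8198] v=[-2.1474]
Step 7: x=[7.5773] v=[-2.4247]
Step 8: x=[7.3106] v=[-2.6670]
Step 9: x=[7.0235] v=[-2.8708]
Step 10: x=[6.7202] v=[-3.0331]
Step 11: x=[6.4050] v=[-3.1516]
Step 12: x=[6.0826] v=[-3.2245]
Step 13: x=[5.7575] v=[-3.2509]
Step 14: x=[5.4345] v=[-3.2303]
Step 15: x=[5.1182] v=[-3.1631]
Step 16: x=[4.8132] v=[-3.0502]
Step 17: x=[4.5239] v=[-2.8932]
Step 18: x=[4.2545] v=[-2.6944]
Step 19: x=[4.0088] v=[-2.4567]
Step 20: x=[3.7905] v=[-2.1835]
Step 21: x=[3.6026] v=[-1.8788]
Step 22: x=[3.4479] v=[-1.5470]
Step 23: x=[3.3286] v=[-1.1928]
Step 24: x=[3.2465] v=[-0.8214]
Step 25: x=[3.2027] v=[-0.4381]
Step 26: x=[3.1979] v=[-0.0485]
Step 27: x=[3.2321] v=[0.3418]
First v>=0 after going negative at step 27, time=2.7000

Answer: 2.7000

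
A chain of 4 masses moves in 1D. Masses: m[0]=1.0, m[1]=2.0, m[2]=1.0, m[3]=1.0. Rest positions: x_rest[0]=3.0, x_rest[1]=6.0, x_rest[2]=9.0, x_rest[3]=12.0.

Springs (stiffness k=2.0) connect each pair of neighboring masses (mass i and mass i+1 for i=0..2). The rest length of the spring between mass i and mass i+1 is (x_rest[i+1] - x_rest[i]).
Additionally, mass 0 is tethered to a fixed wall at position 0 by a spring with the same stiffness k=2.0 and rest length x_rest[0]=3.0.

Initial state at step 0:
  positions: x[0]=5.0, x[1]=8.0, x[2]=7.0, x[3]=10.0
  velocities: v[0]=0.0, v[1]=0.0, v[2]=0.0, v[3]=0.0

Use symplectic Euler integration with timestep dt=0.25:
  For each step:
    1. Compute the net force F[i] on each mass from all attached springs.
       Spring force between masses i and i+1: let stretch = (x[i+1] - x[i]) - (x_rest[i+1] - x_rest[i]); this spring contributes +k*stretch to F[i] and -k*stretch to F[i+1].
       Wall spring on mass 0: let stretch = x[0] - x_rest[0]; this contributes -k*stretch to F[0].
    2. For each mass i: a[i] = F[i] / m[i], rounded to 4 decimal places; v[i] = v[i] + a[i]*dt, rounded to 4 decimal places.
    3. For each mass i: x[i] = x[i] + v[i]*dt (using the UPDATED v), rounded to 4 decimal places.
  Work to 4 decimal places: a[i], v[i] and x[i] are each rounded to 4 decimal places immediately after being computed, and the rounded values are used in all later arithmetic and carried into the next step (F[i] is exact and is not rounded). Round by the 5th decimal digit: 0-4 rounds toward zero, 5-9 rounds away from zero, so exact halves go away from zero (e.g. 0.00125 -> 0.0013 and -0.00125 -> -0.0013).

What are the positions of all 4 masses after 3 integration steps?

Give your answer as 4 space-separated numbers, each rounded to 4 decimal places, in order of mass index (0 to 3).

Step 0: x=[5.0000 8.0000 7.0000 10.0000] v=[0.0000 0.0000 0.0000 0.0000]
Step 1: x=[4.7500 7.7500 7.5000 10.0000] v=[-1.0000 -1.0000 2.0000 0.0000]
Step 2: x=[4.2813 7.2969 8.3438 10.0625] v=[-1.8750 -1.8125 3.3750 0.2500]
Step 3: x=[3.6543 6.7207 9.2715 10.2852] v=[-2.5079 -2.3047 3.7109 0.8907]

Answer: 3.6543 6.7207 9.2715 10.2852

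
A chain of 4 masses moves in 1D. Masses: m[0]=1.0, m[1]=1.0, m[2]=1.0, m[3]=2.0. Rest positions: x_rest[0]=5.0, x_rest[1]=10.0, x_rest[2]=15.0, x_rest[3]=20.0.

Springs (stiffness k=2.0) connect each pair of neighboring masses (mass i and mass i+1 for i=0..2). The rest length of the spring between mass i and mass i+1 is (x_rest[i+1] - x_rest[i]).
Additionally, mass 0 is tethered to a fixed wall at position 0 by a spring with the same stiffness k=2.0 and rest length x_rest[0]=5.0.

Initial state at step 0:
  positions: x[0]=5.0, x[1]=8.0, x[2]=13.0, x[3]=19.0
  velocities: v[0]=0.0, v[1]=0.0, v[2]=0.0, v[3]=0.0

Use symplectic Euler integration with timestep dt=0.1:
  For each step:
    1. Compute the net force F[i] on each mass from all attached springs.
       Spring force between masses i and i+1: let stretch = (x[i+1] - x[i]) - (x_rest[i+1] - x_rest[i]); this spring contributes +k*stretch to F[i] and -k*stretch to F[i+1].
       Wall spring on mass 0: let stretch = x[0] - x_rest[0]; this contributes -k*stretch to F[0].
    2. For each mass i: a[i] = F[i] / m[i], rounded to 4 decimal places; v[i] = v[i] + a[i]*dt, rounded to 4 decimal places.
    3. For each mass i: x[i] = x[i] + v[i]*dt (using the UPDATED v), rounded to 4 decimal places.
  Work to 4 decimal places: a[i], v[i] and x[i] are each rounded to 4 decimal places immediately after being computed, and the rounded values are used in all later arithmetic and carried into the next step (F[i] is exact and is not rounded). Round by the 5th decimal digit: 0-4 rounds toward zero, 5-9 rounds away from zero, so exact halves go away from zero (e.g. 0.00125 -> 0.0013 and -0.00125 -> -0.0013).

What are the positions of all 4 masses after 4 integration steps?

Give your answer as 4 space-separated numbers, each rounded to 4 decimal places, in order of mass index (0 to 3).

Step 0: x=[5.0000 8.0000 13.0000 19.0000] v=[0.0000 0.0000 0.0000 0.0000]
Step 1: x=[4.9600 8.0400 13.0200 18.9900] v=[-0.4000 0.4000 0.2000 -0.1000]
Step 2: x=[4.8824 8.1180 13.0598 18.9703] v=[-0.7760 0.7800 0.3980 -0.1970]
Step 3: x=[4.7719 8.2301 13.1190 18.9415] v=[-1.1054 1.1212 0.5917 -0.2881]
Step 4: x=[4.6351 8.3708 13.1968 18.9045] v=[-1.3681 1.4073 0.7784 -0.3704]

Answer: 4.6351 8.3708 13.1968 18.9045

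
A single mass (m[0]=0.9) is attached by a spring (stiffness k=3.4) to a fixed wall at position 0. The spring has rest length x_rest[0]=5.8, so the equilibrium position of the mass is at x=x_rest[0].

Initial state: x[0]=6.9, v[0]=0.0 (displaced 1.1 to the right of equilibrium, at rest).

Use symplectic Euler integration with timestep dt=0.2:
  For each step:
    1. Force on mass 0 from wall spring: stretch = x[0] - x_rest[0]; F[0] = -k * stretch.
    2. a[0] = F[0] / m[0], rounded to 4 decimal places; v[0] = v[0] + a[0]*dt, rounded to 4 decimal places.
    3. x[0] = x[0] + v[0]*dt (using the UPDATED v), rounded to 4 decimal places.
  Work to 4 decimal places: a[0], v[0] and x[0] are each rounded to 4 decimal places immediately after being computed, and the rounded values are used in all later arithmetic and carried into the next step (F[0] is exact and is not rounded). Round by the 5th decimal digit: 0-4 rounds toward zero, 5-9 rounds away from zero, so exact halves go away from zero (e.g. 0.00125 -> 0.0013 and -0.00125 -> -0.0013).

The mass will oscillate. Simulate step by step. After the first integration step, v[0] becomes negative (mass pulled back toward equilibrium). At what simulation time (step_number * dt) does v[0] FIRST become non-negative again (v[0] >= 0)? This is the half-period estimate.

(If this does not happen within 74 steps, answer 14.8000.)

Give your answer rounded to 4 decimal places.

Answer: 1.8000

Derivation:
Step 0: x=[6.9000] v=[0.0000]
Step 1: x=[6.7338] v=[-0.8311]
Step 2: x=[6.4265] v=[-1.5366]
Step 3: x=[6.0245] v=[-2.0100]
Step 4: x=[5.5886] v=[-2.1796]
Step 5: x=[5.1846] v=[-2.0199]
Step 6: x=[4.8736] v=[-1.5549]
Step 7: x=[4.7026] v=[-0.8550]
Step 8: x=[4.6974] v=[-0.0259]
Step 9: x=[4.8588] v=[0.8072]
First v>=0 after going negative at step 9, time=1.8000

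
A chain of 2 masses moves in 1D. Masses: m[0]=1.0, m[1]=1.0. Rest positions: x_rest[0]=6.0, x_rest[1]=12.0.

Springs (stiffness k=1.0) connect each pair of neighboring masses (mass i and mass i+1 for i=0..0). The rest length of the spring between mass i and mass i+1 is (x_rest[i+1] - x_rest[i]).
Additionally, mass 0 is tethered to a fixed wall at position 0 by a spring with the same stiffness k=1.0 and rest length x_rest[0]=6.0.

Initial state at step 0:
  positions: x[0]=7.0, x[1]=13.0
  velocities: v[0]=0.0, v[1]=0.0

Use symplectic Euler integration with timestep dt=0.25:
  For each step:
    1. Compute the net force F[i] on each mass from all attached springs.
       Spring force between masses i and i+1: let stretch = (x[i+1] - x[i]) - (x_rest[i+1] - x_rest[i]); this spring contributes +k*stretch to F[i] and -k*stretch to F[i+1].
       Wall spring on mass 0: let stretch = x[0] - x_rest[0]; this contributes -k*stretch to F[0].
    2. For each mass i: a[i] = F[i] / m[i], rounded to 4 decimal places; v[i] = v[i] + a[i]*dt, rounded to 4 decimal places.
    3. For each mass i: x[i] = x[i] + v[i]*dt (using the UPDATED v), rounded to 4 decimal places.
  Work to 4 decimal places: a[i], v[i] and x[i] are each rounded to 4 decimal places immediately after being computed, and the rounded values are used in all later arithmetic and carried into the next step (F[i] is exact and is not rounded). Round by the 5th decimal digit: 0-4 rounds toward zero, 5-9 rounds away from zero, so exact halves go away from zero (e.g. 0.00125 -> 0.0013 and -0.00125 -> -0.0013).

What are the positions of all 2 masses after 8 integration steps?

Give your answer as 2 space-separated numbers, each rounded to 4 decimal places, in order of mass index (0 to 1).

Step 0: x=[7.0000 13.0000] v=[0.0000 0.0000]
Step 1: x=[6.9375 13.0000] v=[-0.2500 0.0000]
Step 2: x=[6.8203 12.9961] v=[-0.4688 -0.0156]
Step 3: x=[6.6628 12.9812] v=[-0.6299 -0.0596]
Step 4: x=[6.4838 12.9464] v=[-0.7160 -0.1392]
Step 5: x=[6.3035 12.8827] v=[-0.7213 -0.2549]
Step 6: x=[6.1404 12.7828] v=[-0.6524 -0.3997]
Step 7: x=[6.0087 12.6427] v=[-0.5269 -0.5603]
Step 8: x=[5.9161 12.4630] v=[-0.3706 -0.7188]

Answer: 5.9161 12.4630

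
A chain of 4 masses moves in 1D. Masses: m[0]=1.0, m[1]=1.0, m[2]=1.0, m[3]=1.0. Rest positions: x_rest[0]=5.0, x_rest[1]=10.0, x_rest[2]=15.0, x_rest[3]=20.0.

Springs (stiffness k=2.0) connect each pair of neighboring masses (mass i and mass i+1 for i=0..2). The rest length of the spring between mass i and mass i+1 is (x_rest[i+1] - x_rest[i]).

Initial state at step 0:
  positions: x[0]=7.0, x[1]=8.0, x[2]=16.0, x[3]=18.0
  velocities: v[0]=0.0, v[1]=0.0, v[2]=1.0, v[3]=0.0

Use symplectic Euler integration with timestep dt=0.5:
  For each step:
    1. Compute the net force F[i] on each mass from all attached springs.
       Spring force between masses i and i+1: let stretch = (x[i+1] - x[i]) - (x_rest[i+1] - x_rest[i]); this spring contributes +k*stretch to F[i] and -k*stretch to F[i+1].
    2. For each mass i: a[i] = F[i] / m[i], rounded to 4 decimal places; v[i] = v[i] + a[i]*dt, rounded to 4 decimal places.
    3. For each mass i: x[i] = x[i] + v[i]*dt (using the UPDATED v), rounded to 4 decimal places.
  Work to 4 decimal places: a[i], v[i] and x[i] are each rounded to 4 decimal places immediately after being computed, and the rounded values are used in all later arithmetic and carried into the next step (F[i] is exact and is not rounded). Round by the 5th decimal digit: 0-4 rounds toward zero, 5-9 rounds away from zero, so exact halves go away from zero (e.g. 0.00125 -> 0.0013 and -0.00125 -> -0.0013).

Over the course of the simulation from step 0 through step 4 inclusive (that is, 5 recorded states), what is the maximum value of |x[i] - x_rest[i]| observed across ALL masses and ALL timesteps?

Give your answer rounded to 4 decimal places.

Step 0: x=[7.0000 8.0000 16.0000 18.0000] v=[0.0000 0.0000 1.0000 0.0000]
Step 1: x=[5.0000 11.5000 13.5000 19.5000] v=[-4.0000 7.0000 -5.0000 3.0000]
Step 2: x=[3.7500 12.7500 13.0000 20.5000] v=[-2.5000 2.5000 -1.0000 2.0000]
Step 3: x=[4.5000 9.6250 16.1250 20.2500] v=[1.5000 -6.2500 6.2500 -0.5000]
Step 4: x=[5.3125 7.1875 18.0625 20.4375] v=[1.6250 -4.8750 3.8750 0.3750]
Max displacement = 3.0625

Answer: 3.0625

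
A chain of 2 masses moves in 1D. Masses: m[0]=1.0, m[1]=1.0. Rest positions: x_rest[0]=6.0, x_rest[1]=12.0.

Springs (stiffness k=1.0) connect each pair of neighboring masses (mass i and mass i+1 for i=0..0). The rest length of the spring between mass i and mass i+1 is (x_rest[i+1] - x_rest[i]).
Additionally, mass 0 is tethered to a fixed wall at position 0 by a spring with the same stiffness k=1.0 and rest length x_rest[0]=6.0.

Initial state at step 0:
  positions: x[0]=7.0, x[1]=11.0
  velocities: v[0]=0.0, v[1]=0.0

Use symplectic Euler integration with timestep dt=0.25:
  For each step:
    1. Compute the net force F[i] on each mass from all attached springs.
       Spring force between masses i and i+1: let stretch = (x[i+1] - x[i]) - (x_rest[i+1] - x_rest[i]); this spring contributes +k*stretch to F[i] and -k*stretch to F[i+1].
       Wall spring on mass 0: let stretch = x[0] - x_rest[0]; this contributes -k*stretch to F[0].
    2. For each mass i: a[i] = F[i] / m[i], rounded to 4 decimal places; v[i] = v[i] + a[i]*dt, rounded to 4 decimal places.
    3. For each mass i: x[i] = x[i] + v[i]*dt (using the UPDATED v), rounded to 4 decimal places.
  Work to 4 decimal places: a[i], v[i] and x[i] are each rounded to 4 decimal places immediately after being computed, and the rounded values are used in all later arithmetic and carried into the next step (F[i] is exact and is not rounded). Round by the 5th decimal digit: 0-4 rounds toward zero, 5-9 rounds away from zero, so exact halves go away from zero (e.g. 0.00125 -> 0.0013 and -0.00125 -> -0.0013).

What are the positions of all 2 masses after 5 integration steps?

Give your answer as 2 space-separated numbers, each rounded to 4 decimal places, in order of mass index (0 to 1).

Step 0: x=[7.0000 11.0000] v=[0.0000 0.0000]
Step 1: x=[6.8125 11.1250] v=[-0.7500 0.5000]
Step 2: x=[6.4688 11.3555] v=[-1.3750 0.9219]
Step 3: x=[6.0262 11.6556] v=[-1.7705 1.2002]
Step 4: x=[5.5588 11.9788] v=[-1.8697 1.2929]
Step 5: x=[5.1452 12.2758] v=[-1.6544 1.1879]

Answer: 5.1452 12.2758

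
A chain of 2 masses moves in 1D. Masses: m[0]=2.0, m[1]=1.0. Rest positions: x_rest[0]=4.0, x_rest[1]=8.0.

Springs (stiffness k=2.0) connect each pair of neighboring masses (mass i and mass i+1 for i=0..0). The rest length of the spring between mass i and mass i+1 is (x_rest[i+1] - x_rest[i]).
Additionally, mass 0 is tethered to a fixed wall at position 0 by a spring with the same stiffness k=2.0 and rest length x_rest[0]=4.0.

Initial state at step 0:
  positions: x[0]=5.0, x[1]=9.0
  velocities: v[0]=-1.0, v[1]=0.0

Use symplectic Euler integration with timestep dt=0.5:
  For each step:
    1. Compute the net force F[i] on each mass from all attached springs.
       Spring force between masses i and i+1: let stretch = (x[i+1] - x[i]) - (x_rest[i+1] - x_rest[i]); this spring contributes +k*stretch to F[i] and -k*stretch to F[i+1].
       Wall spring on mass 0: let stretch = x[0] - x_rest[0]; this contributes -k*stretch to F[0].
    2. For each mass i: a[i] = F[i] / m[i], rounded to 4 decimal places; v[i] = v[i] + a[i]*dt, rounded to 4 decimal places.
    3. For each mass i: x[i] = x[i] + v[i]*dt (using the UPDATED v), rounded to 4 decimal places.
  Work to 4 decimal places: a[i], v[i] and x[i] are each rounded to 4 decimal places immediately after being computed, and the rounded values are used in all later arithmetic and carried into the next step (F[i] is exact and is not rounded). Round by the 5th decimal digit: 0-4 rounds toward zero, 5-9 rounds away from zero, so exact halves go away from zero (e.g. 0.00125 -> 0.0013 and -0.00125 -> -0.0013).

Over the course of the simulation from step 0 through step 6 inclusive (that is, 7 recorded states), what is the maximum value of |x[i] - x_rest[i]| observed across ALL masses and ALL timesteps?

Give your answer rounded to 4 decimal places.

Answer: 2.1307

Derivation:
Step 0: x=[5.0000 9.0000] v=[-1.0000 0.0000]
Step 1: x=[4.2500 9.0000] v=[-1.5000 0.0000]
Step 2: x=[3.6250 8.6250] v=[-1.2500 -0.7500]
Step 3: x=[3.3438 7.7500] v=[-0.5625 -1.7500]
Step 4: x=[3.3282 6.6719] v=[-0.0313 -2.1562]
Step 5: x=[3.3164 5.9220] v=[-0.0236 -1.4999]
Step 6: x=[3.1269 5.8693] v=[-0.3790 -0.1055]
Max displacement = 2.1307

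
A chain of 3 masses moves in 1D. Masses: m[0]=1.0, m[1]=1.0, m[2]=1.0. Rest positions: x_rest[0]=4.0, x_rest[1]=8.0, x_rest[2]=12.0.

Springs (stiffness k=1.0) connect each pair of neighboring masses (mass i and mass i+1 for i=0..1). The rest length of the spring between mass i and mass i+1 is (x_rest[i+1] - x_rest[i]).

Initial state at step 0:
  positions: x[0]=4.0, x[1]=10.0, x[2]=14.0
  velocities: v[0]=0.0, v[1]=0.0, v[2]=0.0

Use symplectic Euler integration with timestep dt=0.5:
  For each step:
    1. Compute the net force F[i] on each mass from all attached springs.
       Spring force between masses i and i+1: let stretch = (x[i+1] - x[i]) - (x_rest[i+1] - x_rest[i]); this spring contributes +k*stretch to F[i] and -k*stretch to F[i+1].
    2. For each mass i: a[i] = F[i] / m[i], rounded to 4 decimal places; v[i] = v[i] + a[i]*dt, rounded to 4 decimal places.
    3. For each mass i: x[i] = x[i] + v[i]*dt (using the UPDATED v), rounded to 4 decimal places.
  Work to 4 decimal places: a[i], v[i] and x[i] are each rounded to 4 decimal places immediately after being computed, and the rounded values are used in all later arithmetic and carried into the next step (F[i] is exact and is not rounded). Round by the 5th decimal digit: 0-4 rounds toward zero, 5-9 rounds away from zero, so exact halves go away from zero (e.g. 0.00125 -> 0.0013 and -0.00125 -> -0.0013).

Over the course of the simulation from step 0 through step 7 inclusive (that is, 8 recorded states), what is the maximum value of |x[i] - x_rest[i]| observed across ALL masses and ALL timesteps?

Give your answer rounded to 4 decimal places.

Answer: 2.2345

Derivation:
Step 0: x=[4.0000 10.0000 14.0000] v=[0.0000 0.0000 0.0000]
Step 1: x=[4.5000 9.5000 14.0000] v=[1.0000 -1.0000 0.0000]
Step 2: x=[5.2500 8.8750 13.8750] v=[1.5000 -1.2500 -0.2500]
Step 3: x=[5.9063 8.5938 13.5000] v=[1.3125 -0.5625 -0.7500]
Step 4: x=[6.2345 8.8673 12.8985] v=[0.6563 0.5469 -1.2031]
Step 5: x=[6.2209 9.4904 12.2892] v=[-0.0273 1.2461 -1.2187]
Step 6: x=[6.0246 9.9958 11.9802] v=[-0.3926 1.0108 -0.6181]
Step 7: x=[5.8211 10.0045 12.1751] v=[-0.4070 0.0174 0.3897]
Max displacement = 2.2345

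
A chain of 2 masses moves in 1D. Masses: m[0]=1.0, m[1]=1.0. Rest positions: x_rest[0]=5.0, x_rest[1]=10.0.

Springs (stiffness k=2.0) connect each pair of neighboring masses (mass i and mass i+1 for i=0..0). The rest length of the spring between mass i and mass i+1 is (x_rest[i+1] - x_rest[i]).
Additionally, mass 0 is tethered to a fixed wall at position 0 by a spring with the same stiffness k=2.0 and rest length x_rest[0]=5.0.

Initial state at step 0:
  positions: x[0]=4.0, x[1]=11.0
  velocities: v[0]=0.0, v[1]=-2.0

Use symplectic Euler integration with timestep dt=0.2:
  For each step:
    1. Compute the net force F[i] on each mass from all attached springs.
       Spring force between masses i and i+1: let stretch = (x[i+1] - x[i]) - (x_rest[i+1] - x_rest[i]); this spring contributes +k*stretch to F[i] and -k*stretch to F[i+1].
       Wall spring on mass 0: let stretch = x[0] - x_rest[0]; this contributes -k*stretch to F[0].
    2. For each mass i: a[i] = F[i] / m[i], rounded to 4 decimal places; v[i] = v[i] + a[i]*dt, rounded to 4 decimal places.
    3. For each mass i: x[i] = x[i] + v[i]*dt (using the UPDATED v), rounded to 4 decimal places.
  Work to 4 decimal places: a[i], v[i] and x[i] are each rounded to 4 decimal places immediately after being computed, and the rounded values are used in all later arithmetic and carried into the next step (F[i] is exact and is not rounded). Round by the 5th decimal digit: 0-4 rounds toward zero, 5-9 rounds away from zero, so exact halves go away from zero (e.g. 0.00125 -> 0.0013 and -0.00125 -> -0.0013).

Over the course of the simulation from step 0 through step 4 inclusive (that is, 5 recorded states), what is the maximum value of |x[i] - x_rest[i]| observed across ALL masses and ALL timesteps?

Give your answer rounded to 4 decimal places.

Answer: 1.4749

Derivation:
Step 0: x=[4.0000 11.0000] v=[0.0000 -2.0000]
Step 1: x=[4.2400 10.4400] v=[1.2000 -2.8000]
Step 2: x=[4.6368 9.7840] v=[1.9840 -3.2800]
Step 3: x=[5.0744 9.1162] v=[2.1882 -3.3389]
Step 4: x=[5.4294 8.5251] v=[1.7752 -2.9556]
Max displacement = 1.4749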